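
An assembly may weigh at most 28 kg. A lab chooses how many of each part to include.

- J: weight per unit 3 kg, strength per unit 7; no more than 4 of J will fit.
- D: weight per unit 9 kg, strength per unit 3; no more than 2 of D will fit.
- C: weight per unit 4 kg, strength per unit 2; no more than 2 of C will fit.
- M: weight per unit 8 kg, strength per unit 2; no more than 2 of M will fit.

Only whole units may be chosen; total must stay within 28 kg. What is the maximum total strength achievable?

4×J, 1×D, and 1×C: weight 25 ≤ 28, strength 4·7 + 1·3 + 1·2 = 33.
4×J, 2×C, and 1×M: weight 28 ≤ 28, strength 4·7 + 2·2 + 1·2 = 34.
Best is 34.

34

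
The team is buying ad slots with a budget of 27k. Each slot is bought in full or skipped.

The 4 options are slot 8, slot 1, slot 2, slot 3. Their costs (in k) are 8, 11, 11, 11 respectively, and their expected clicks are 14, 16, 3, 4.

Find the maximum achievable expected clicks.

This is a 0-1 knapsack instance.
Allowing fractional choices, the relaxed optimum would be about 32.9, but ad slots are indivisible.
slot 1 + slot 3: cost 11 + 11 = 22 ≤ 27, expected clicks 16 + 4 = 20.
slot 1 + slot 2: cost 11 + 11 = 22 ≤ 27, expected clicks 16 + 3 = 19.
slot 8 + slot 1: cost 8 + 11 = 19 ≤ 27, expected clicks 14 + 16 = 30.
Best is slot 8 and slot 1 with total expected clicks 30.

30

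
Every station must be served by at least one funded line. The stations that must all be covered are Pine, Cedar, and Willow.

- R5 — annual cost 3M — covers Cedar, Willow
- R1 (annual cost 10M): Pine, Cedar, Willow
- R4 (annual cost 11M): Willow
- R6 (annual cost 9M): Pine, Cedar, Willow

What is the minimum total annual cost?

9

This is an integer covering problem.
The greedy cost-per-new-station heuristic would pick R5 and R6 for 12, but a cheaper cover exists.
R6 alone covers Pine, Cedar, Willow — every station.
Total annual cost: 9.
No cover costs less than 9.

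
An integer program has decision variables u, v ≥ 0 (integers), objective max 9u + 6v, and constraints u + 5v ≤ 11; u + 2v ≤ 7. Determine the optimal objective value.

63

(u,v)=(7,0): 1·7+5·0=7≤11, 1·7+2·0=7≤7, objective 63.
(u,v)=(6,0): 1·6+5·0=6≤11, 1·6+2·0=6≤7, objective 54.
Maximum is 63 at (u,v)=(7,0).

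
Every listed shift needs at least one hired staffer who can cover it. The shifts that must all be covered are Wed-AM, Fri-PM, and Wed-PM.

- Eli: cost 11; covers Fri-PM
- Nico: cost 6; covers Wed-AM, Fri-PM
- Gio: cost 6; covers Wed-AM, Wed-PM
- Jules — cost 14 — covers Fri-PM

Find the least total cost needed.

This is a weighted set-cover instance.
Choose Nico and Gio: together they cover Wed-AM, Fri-PM, Wed-PM — every shift.
Total cost: 6 + 6 = 12.
No cover costs less than 12.

12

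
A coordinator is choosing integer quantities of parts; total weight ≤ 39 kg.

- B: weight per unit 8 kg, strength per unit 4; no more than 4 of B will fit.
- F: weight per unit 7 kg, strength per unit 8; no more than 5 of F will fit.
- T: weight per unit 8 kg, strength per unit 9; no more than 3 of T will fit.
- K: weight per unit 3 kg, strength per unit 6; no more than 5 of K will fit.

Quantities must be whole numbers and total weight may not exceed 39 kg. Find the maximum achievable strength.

Take 3×T and 5×K: weight 39 ≤ 39, strength 3·9 + 5·6 = 57.
K has the best ratio (6/3) and is taken to its limit of 5; remaining capacity is filled optimally with the others.

57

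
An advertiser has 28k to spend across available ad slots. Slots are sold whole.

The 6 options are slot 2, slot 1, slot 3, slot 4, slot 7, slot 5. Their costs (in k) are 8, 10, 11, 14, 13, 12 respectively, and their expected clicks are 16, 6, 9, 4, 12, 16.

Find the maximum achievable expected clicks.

32

Allowing fractional choices, the relaxed optimum would be about 39.4, but ad slots are indivisible.
slot 2 + slot 5: cost 8 + 12 = 20 ≤ 28, expected clicks 16 + 16 = 32.
slot 2 + slot 7: cost 8 + 13 = 21 ≤ 28, expected clicks 16 + 12 = 28.
slot 7 + slot 5: cost 13 + 12 = 25 ≤ 28, expected clicks 12 + 16 = 28.
Best is slot 2 and slot 5 with total expected clicks 32.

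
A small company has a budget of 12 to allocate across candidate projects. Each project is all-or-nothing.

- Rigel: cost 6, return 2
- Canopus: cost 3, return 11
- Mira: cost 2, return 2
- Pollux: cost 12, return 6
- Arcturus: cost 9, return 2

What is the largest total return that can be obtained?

Take Rigel, Canopus, and Mira: cost 6 + 3 + 2 = 11 ≤ 12, return 2 + 11 + 2 = 15.
No other feasible combination does better.

15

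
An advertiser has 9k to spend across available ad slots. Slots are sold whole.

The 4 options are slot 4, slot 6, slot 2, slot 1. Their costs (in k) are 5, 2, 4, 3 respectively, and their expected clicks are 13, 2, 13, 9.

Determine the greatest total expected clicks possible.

26

slot 6 + slot 2 + slot 1: cost 2 + 4 + 3 = 9 ≤ 9, expected clicks 2 + 13 + 9 = 24.
slot 4 + slot 2: cost 5 + 4 = 9 ≤ 9, expected clicks 13 + 13 = 26.
Best is slot 4 and slot 2 with total expected clicks 26.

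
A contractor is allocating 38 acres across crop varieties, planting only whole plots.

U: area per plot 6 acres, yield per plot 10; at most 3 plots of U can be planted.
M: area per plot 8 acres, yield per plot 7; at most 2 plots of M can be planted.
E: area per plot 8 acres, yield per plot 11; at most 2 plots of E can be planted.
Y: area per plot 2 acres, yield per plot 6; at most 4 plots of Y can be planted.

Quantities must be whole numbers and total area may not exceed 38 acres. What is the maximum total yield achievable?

66

This is a bounded integer knapsack.
Take 2×U, 2×E, and 4×Y: area 36 ≤ 38, yield 2·10 + 2·11 + 4·6 = 66.
Y has the best ratio (6/2) and is taken to its limit of 4; remaining capacity is filled optimally with the others.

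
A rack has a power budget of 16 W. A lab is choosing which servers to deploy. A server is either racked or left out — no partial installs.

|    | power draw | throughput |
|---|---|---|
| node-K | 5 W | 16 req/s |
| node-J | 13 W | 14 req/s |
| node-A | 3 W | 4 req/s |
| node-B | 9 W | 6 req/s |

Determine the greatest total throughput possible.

Take node-K and node-B: power draw 5 + 9 = 14 ≤ 16, throughput 16 + 6 = 22.
No other feasible combination does better.

22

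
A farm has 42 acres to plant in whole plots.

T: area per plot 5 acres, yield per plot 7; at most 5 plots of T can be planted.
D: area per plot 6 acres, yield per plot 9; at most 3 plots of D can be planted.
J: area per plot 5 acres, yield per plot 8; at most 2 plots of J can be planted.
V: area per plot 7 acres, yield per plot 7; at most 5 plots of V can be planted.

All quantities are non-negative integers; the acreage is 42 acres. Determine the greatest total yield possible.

4×T, 2×D, and 2×J: area 42 ≤ 42, yield 4·7 + 2·9 + 2·8 = 62.
5×T, 2×D, and 1×J: area 42 ≤ 42, yield 5·7 + 2·9 + 1·8 = 61.
Best is 62.

62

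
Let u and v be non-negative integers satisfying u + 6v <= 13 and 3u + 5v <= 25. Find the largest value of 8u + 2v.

64

Relaxing integrality, the LP optimum is 66.67 at (u,v) = (8.33, 0), which is not an integer point.
(u,v)=(8,0): 1·8+6·0=8≤13, 3·8+5·0=24≤25, objective 64.
(u,v)=(7,0): 1·7+6·0=7≤13, 3·7+5·0=21≤25, objective 56.
The best lattice point is (8,0), giving 64.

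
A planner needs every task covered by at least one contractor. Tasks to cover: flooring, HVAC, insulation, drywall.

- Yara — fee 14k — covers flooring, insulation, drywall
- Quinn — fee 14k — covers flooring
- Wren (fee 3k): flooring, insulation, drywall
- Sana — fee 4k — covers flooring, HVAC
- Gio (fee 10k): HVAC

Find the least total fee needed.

7

Choose Wren and Sana: together they cover flooring, HVAC, insulation, drywall — every task.
Total fee: 3 + 4 = 7.
No cover costs less than 7.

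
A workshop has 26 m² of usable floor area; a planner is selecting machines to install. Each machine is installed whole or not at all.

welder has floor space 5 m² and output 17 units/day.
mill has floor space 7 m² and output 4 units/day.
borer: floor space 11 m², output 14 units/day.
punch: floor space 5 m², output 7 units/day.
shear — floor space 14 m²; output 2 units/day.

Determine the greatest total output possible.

This is a 0-1 knapsack instance.
welder + mill + borer: floor space 5 + 7 + 11 = 23 ≤ 26, output 17 + 4 + 14 = 35.
welder + borer + punch: floor space 5 + 11 + 5 = 21 ≤ 26, output 17 + 14 + 7 = 38.
Best is welder, borer, and punch with total output 38.

38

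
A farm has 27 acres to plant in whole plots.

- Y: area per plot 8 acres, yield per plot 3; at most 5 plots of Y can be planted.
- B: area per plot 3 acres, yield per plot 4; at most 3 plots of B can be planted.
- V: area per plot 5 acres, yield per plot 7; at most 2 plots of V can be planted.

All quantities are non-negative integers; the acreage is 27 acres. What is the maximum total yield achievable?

This is a bounded integer knapsack.
1×Y, 3×B, and 2×V: area 27 ≤ 27, yield 1·3 + 3·4 + 2·7 = 29.
3×B and 2×V: area 19 ≤ 27, yield 3·4 + 2·7 = 26.
Best is 29.

29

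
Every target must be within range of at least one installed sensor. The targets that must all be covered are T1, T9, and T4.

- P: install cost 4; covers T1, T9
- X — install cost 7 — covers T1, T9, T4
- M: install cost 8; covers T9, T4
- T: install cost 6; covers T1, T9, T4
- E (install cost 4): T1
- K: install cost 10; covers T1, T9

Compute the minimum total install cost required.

6

The greedy cost-per-new-target heuristic would pick P and T for 10, but a cheaper cover exists.
T alone covers T1, T9, T4 — every target.
Total install cost: 6.
No cover costs less than 6.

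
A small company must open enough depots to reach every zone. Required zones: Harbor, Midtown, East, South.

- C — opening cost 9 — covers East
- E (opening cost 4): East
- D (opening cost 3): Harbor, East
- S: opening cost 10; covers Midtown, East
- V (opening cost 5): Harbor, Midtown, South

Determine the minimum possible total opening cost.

Choose D and V: together they cover Harbor, Midtown, East, South — every zone.
Total opening cost: 3 + 5 = 8.
No cover costs less than 8.

8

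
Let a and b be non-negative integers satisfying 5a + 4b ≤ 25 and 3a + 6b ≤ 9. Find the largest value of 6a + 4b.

(a,b)=(3,0) is feasible, giving 18.
(a,b)=(2,0) is feasible, giving 12.
Maximum is 18 at (a,b)=(3,0).

18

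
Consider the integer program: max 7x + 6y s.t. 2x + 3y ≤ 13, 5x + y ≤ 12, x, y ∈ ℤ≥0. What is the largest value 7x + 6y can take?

Relaxing integrality, the LP optimum is 31.31 at (x,y) = (1.77, 3.15), which is not an integer point.
(x,y)=(2,2): 2·2+3·2=10≤13, 5·2+1·2=12≤12, objective 26.
(x,y)=(1,3): 2·1+3·3=11≤13, 5·1+1·3=8≤12, objective 25.
(x,y)=(0,4): 2·0+3·4=12≤13, 5·0+1·4=4≤12, objective 24.
No feasible integer point exceeds 26.

26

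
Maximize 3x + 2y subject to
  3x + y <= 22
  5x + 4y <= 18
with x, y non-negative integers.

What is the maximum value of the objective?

10

Relaxing integrality, the LP optimum is 10.80 at (x,y) = (3.6, 0), which is not an integer point.
(x,y)=(2,2): 3·2+1·2=8≤22, 5·2+4·2=18≤18, objective 10.
(x,y)=(3,0): 3·3+1·0=9≤22, 5·3+4·0=15≤18, objective 9.
(x,y)=(1,3): 3·1+1·3=6≤22, 5·1+4·3=17≤18, objective 9.
Maximum is 10 at (x,y)=(2,2).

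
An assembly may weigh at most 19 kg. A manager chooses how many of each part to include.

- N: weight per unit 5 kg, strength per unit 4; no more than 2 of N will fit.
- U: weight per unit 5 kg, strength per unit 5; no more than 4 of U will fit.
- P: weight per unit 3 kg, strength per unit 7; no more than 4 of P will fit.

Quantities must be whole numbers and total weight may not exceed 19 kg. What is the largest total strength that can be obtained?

33

P has the best ratio (7/3); taking only P gives at most 4×7 = 28 (stopped by the supply cap of 4).
Mixing does better — 1×U and 4×P: weight 17 ≤ 19, strength 1·5 + 4·7 = 33.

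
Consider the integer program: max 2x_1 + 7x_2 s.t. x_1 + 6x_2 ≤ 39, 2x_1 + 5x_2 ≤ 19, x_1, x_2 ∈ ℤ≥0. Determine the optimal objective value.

25

The continuous relaxation peaks at (0, 3.8) with value 26.60; rounding to a feasible lattice point costs some objective.
(x_1,x_2)=(2,3): 1·2+6·3=20≤39, 2·2+5·3=19≤19, objective 25.
(x_1,x_2)=(1,3): 1·1+6·3=19≤39, 2·1+5·3=17≤19, objective 23.
(x_1,x_2)=(0,3): 1·0+6·3=18≤39, 2·0+5·3=15≤19, objective 21.
(x_1,x_2)=(3,2): 1·3+6·2=15≤39, 2·3+5·2=16≤19, objective 20.
No feasible integer point exceeds 25.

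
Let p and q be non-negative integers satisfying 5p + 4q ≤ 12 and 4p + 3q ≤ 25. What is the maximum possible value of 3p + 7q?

(p,q)=(0,3): 5·0+4·3=12≤12, 4·0+3·3=9≤25, objective 21.
(p,q)=(0,2): 5·0+4·2=8≤12, 4·0+3·2=6≤25, objective 14.
Maximum is 21 at (p,q)=(0,3).

21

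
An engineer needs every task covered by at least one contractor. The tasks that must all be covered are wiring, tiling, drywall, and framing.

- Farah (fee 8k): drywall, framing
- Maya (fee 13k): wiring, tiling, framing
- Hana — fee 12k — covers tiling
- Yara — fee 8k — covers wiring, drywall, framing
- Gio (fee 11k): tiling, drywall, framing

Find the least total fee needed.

19

This is an integer covering problem.
Choose Yara and Gio: together they cover wiring, tiling, drywall, framing — every task.
Total fee: 8 + 11 = 19.
No cover costs less than 19.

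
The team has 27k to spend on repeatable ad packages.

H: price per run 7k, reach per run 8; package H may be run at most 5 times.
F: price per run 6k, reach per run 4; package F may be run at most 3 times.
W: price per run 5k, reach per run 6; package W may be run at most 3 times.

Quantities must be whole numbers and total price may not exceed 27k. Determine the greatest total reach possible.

30

2×H and 2×W: price 24 ≤ 27, reach 2·8 + 2·6 = 28.
3×H and 1×W: price 26 ≤ 27, reach 3·8 + 1·6 = 30.
Best is 30.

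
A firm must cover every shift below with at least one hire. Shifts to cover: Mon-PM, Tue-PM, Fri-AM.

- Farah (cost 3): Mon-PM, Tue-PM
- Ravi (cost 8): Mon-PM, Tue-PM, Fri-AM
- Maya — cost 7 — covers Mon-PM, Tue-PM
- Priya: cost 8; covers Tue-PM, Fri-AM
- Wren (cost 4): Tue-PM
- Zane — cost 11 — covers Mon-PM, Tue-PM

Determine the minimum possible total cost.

The greedy cost-per-new-shift heuristic would pick Farah and Ravi for 11, but a cheaper cover exists.
Ravi alone covers Mon-PM, Tue-PM, Fri-AM — every shift.
Total cost: 8.
No cover costs less than 8.

8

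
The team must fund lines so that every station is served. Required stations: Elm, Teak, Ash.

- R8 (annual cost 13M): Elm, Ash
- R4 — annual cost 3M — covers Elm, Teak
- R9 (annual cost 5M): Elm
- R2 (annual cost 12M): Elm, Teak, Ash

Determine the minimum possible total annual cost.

The greedy cost-per-new-station heuristic would pick R4 and R2 for 15, but a cheaper cover exists.
R2 alone covers Elm, Teak, Ash — every station.
Total annual cost: 12.
No cover costs less than 12.

12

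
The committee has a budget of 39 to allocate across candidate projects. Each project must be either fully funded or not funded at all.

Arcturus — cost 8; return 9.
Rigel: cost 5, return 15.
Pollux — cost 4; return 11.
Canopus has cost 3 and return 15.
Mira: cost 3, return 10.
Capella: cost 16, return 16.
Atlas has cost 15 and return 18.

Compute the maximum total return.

78

Allowing fractional choices, the relaxed optimum would be about 79.0, but projects are indivisible.
Arcturus + Rigel + Pollux + Canopus + Mira + Capella: cost 8 + 5 + 4 + 3 + 3 + 16 = 39 ≤ 39, return 9 + 15 + 11 + 15 + 10 + 16 = 76.
Arcturus + Rigel + Pollux + Canopus + Mira + Atlas: cost 8 + 5 + 4 + 3 + 3 + 15 = 38 ≤ 39, return 9 + 15 + 11 + 15 + 10 + 18 = 78.
Best is Arcturus, Rigel, Pollux, Canopus, Mira, and Atlas with total return 78.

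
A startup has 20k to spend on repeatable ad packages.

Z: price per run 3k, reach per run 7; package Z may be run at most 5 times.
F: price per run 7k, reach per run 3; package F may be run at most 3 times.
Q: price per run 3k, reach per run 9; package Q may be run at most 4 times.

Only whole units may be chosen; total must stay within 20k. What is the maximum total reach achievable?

Q has the best ratio (9/3); taking only Q gives at most 4×9 = 36 (stopped by the supply cap of 4).
Mixing does better — 2×Z and 4×Q: price 18 ≤ 20, reach 2·7 + 4·9 = 50.

50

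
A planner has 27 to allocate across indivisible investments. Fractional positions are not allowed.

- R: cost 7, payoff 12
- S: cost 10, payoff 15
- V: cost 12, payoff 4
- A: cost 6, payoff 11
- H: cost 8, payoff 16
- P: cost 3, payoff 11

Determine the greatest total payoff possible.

53

Allowing fractional choices, the relaxed optimum would be about 54.5, but investments are indivisible.
S + A + H + P: cost 10 + 6 + 8 + 3 = 27 ≤ 27, payoff 15 + 11 + 16 + 11 = 53.
R + A + H + P: cost 7 + 6 + 8 + 3 = 24 ≤ 27, payoff 12 + 11 + 16 + 11 = 50.
R + S + A + P: cost 7 + 10 + 6 + 3 = 26 ≤ 27, payoff 12 + 15 + 11 + 11 = 49.
Best is S, A, H, and P with total payoff 53.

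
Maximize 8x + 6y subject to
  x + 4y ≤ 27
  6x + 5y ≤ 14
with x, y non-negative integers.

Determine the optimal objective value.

16

Relaxing integrality, the LP optimum is 18.67 at (x,y) = (2.33, 0), which is not an integer point.
(x,y)=(2,0): 1·2+4·0=2≤27, 6·2+5·0=12≤14, objective 16.
(x,y)=(1,1): 1·1+4·1=5≤27, 6·1+5·1=11≤14, objective 14.
(x,y)=(1,0): 1·1+4·0=1≤27, 6·1+5·0=6≤14, objective 8.
Maximum is 16 at (x,y)=(2,0).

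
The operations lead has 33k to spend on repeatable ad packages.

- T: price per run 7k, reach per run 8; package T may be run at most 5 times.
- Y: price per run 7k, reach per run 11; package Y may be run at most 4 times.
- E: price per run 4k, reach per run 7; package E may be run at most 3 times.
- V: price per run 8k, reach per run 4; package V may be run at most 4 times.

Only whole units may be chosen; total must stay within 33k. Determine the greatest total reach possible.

54

3×Y and 3×E: price 33 ≤ 33, reach 3·11 + 3·7 = 54.
4×Y and 1×E: price 32 ≤ 33, reach 4·11 + 1·7 = 51.
Best is 54.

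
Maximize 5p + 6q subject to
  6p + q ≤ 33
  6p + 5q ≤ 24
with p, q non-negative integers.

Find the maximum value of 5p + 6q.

(p,q)=(0,4) is feasible, giving 24.
(p,q)=(1,3) is feasible, giving 23.
Maximum is 24 at (p,q)=(0,4).

24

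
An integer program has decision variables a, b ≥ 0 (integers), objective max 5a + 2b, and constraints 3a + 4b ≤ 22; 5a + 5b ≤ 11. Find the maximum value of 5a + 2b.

(a,b)=(2,0) is feasible, giving 10.
(a,b)=(1,1) is feasible, giving 7.
Maximum is 10 at (a,b)=(2,0).

10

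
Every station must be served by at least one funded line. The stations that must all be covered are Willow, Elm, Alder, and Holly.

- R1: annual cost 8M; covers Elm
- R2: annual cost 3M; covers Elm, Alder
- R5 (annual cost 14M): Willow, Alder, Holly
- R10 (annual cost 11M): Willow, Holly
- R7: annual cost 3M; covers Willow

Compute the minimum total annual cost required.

14

This is an integer covering problem.
The greedy cost-per-new-station heuristic would pick R2, R7, and R10 for 17, but a cheaper cover exists.
Choose R2 and R10: together they cover Willow, Elm, Alder, Holly — every station.
Total annual cost: 3 + 11 = 14.
No cover costs less than 14.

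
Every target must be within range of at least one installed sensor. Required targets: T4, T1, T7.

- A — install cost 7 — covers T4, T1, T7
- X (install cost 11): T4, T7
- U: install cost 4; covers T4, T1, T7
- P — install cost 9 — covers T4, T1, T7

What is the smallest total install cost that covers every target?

U alone covers T4, T1, T7 — every target.
Total install cost: 4.

4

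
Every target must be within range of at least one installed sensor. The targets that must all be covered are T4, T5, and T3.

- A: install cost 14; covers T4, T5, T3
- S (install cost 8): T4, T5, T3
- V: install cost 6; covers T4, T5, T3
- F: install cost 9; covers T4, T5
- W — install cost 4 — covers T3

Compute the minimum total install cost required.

6

V alone covers T4, T5, T3 — every target.
Total install cost: 6.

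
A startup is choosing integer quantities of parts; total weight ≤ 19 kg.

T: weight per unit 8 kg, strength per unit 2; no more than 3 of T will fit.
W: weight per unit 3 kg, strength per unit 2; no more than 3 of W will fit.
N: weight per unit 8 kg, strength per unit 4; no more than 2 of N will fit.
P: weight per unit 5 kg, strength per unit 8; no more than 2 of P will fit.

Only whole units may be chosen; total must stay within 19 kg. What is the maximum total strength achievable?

22

1×N and 2×P: weight 18 ≤ 19, strength 1·4 + 2·8 = 20.
3×W and 2×P: weight 19 ≤ 19, strength 3·2 + 2·8 = 22.
Best is 22.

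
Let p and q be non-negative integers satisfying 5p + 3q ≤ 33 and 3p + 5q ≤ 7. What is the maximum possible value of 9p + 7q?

(p,q)=(2,0): 5·2+3·0=10≤33, 3·2+5·0=6≤7, objective 18.
(p,q)=(1,0): 5·1+3·0=5≤33, 3·1+5·0=3≤7, objective 9.
No feasible integer point exceeds 18.

18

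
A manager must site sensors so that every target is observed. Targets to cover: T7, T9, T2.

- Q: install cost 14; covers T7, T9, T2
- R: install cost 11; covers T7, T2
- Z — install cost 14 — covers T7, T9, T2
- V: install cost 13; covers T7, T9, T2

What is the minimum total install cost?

V alone covers T7, T9, T2 — every target.
Total install cost: 13.
No cover costs less than 13.

13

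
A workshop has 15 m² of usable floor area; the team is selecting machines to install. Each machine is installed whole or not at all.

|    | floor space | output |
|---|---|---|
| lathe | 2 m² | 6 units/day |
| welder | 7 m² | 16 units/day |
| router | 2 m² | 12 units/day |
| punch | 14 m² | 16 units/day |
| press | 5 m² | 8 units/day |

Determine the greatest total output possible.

36

lathe + welder + press: floor space 2 + 7 + 5 = 14 ≤ 15, output 6 + 16 + 8 = 30.
lathe + welder + router: floor space 2 + 7 + 2 = 11 ≤ 15, output 6 + 16 + 12 = 34.
welder + router + press: floor space 7 + 2 + 5 = 14 ≤ 15, output 16 + 12 + 8 = 36.
Best is welder, router, and press with total output 36.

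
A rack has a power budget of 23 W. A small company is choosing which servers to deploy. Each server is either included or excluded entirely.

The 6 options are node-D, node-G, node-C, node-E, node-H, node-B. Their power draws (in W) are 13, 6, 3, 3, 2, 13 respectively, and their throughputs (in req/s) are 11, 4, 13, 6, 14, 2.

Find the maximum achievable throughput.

This is an integer program with binary decision variables.
node-D + node-C + node-E + node-H: power draw 13 + 3 + 3 + 2 = 21 ≤ 23, throughput 11 + 13 + 6 + 14 = 44.
node-D + node-C + node-H: power draw 13 + 3 + 2 = 18 ≤ 23, throughput 11 + 13 + 14 = 38.
Best is node-D, node-C, node-E, and node-H with total throughput 44.

44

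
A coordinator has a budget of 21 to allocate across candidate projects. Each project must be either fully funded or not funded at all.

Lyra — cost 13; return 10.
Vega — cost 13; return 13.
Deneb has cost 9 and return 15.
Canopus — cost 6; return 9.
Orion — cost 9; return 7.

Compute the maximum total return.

Deneb + Orion: cost 9 + 9 = 18 ≤ 21, return 15 + 7 = 22.
Vega + Canopus: cost 13 + 6 = 19 ≤ 21, return 13 + 9 = 22.
Deneb + Canopus: cost 9 + 6 = 15 ≤ 21, return 15 + 9 = 24.
Best is Deneb and Canopus with total return 24.

24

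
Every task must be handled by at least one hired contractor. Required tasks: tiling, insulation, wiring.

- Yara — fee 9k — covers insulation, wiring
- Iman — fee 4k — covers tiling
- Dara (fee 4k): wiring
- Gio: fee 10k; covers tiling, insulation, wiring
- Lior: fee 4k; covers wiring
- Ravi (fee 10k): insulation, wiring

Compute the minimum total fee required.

10

Gio alone covers tiling, insulation, wiring — every task.
Total fee: 10.
No cover costs less than 10.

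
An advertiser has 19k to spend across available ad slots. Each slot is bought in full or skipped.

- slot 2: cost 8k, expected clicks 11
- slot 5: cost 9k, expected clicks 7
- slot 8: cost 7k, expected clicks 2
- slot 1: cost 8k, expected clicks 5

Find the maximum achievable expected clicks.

Allowing fractional choices, the relaxed optimum would be about 19.2, but ad slots are indivisible.
slot 2 + slot 8: cost 8 + 7 = 15 ≤ 19, expected clicks 11 + 2 = 13.
slot 2 + slot 1: cost 8 + 8 = 16 ≤ 19, expected clicks 11 + 5 = 16.
slot 2 + slot 5: cost 8 + 9 = 17 ≤ 19, expected clicks 11 + 7 = 18.
Best is slot 2 and slot 5 with total expected clicks 18.

18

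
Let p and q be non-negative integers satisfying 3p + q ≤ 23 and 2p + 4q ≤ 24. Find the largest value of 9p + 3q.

(p,q)=(7,2) is feasible, giving 69.
(p,q)=(7,1) is feasible, giving 66.
(p,q)=(6,3) is feasible, giving 63.
(p,q)=(6,2) is feasible, giving 60.
No feasible integer point exceeds 69.

69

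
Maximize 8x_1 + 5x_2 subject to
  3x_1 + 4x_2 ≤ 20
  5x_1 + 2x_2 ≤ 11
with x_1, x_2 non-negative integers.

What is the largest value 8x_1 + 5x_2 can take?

(x_1,x_2)=(0,5): 3·0+4·5=20≤20, 5·0+2·5=10≤11, objective 25.
(x_1,x_2)=(1,3): 3·1+4·3=15≤20, 5·1+2·3=11≤11, objective 23.
No feasible integer point exceeds 25.

25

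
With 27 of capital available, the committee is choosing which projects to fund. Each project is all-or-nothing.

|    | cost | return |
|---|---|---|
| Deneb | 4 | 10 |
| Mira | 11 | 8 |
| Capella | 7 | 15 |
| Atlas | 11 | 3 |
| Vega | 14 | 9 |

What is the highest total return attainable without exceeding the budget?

34

Allowing fractional choices, the relaxed optimum would be about 36.2, but projects are indivisible.
Deneb + Capella + Vega: cost 4 + 7 + 14 = 25 ≤ 27, return 10 + 15 + 9 = 34.
Deneb + Capella + Atlas: cost 4 + 7 + 11 = 22 ≤ 27, return 10 + 15 + 3 = 28.
Deneb + Mira + Capella: cost 4 + 11 + 7 = 22 ≤ 27, return 10 + 8 + 15 = 33.
Best is Deneb, Capella, and Vega with total return 34.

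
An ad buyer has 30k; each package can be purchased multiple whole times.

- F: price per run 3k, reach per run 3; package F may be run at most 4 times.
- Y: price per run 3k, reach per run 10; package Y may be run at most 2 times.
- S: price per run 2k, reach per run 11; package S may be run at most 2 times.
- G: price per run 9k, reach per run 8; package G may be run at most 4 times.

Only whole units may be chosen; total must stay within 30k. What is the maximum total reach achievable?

59

S has the best ratio (11/2); taking only S gives at most 2×11 = 22 (stopped by the supply cap of 2).
Mixing does better — 3×F, 2×Y, 2×S, and 1×G: price 28 ≤ 30, reach 3·3 + 2·10 + 2·11 + 1·8 = 59.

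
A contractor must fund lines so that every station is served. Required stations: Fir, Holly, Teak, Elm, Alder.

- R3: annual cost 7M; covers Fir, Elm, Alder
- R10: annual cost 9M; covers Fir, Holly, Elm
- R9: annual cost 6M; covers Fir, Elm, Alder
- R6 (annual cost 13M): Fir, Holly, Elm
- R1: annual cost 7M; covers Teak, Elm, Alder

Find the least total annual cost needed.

The greedy cost-per-new-station heuristic would pick R9, R1, and R10 for 22, but a cheaper cover exists.
Choose R10 and R1: together they cover Fir, Holly, Teak, Elm, Alder — every station.
Total annual cost: 9 + 7 = 16.
No cover costs less than 16.

16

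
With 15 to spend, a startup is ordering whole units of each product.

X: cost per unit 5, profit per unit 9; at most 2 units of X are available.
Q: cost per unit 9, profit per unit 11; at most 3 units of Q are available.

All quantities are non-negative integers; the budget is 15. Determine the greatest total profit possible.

20

This is a bounded integer knapsack.
1×X and 1×Q: cost 14 ≤ 15, profit 1·9 + 1·11 = 20.
2×X: cost 10 ≤ 15, profit 2·9 = 18.
Best is 20.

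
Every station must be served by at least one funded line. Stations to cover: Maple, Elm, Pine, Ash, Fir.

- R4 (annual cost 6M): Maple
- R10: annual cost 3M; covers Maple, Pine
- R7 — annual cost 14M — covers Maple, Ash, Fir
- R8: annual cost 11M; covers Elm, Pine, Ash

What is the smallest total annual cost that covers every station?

Choose R7 and R8: together they cover Maple, Elm, Pine, Ash, Fir — every station.
Total annual cost: 14 + 11 = 25.

25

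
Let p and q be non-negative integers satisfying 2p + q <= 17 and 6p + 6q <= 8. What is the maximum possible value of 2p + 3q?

The continuous relaxation peaks at (0, 1.33) with value 4.00; rounding to a feasible lattice point costs some objective.
(p,q)=(0,1): 2·0+1·1=1≤17, 6·0+6·1=6≤8, objective 3.
(p,q)=(1,0): 2·1+1·0=2≤17, 6·1+6·0=6≤8, objective 2.
The best lattice point is (0,1), giving 3.

3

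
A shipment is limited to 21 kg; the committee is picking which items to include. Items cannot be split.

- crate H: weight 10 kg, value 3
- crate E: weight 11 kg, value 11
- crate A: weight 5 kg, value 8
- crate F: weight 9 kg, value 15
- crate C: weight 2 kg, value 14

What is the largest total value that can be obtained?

37

crate H + crate F + crate C: weight 10 + 9 + 2 = 21 ≤ 21, value 3 + 15 + 14 = 32.
crate E + crate A + crate C: weight 11 + 5 + 2 = 18 ≤ 21, value 11 + 8 + 14 = 33.
crate A + crate F + crate C: weight 5 + 9 + 2 = 16 ≤ 21, value 8 + 15 + 14 = 37.
Best is crate A, crate F, and crate C with total value 37.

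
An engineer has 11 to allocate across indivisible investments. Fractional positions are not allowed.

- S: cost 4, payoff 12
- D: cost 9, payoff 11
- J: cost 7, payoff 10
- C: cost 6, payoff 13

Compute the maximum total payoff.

C: cost 6 ≤ 11, payoff 13.
S + J: cost 4 + 7 = 11 ≤ 11, payoff 12 + 10 = 22.
S + C: cost 4 + 6 = 10 ≤ 11, payoff 12 + 13 = 25.
Best is S and C with total payoff 25.

25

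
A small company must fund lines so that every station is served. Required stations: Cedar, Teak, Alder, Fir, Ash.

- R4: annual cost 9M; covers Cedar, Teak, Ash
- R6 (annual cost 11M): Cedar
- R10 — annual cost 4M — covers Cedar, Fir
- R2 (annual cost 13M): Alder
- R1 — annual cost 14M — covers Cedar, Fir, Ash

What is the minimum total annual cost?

26

Choose R4, R10, and R2: together they cover Cedar, Teak, Alder, Fir, Ash — every station.
Total annual cost: 9 + 4 + 13 = 26.
No cover costs less than 26.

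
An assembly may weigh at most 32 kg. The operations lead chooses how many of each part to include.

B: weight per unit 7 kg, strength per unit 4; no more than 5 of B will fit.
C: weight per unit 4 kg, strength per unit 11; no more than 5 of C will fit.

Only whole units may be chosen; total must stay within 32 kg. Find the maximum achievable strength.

C has the best ratio (11/4); taking only C gives at most 5×11 = 55 (stopped by the supply cap of 5).
Mixing does better — 1×B and 5×C: weight 27 ≤ 32, strength 1·4 + 5·11 = 59.

59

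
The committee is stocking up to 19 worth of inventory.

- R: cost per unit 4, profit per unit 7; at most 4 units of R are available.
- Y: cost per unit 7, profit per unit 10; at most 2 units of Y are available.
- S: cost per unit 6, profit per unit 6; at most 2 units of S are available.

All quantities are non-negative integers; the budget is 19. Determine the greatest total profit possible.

31

R has the best ratio (7/4); taking only R gives at most 4×7 = 28 (stopped by the cost limit).
Mixing does better — 3×R and 1×Y: cost 19 ≤ 19, profit 3·7 + 1·10 = 31.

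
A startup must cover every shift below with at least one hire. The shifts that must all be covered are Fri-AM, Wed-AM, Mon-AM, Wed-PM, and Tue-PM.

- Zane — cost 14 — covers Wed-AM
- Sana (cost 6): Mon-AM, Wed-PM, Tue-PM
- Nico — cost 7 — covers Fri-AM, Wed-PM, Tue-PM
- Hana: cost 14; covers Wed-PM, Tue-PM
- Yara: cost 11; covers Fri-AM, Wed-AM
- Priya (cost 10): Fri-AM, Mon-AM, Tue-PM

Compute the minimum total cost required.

Choose Sana and Yara: together they cover Fri-AM, Wed-AM, Mon-AM, Wed-PM, Tue-PM — every shift.
Total cost: 6 + 11 = 17.
No cover costs less than 17.

17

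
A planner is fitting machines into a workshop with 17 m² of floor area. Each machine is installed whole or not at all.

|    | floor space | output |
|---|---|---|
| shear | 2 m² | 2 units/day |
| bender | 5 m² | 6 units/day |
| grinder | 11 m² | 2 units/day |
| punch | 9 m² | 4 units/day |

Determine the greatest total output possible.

12

shear + bender: floor space 2 + 5 = 7 ≤ 17, output 2 + 6 = 8.
shear + bender + punch: floor space 2 + 5 + 9 = 16 ≤ 17, output 2 + 6 + 4 = 12.
bender + punch: floor space 5 + 9 = 14 ≤ 17, output 6 + 4 = 10.
Best is shear, bender, and punch with total output 12.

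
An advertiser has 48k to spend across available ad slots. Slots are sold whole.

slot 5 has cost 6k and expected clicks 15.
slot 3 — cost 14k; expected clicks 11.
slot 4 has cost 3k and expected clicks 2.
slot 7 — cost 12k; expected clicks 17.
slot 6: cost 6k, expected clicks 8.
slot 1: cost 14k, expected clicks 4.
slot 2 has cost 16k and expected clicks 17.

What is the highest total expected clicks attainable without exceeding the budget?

60

Take slot 5, slot 3, slot 7, and slot 2: cost 6 + 14 + 12 + 16 = 48 ≤ 48, expected clicks 15 + 11 + 17 + 17 = 60.
No other feasible combination does better.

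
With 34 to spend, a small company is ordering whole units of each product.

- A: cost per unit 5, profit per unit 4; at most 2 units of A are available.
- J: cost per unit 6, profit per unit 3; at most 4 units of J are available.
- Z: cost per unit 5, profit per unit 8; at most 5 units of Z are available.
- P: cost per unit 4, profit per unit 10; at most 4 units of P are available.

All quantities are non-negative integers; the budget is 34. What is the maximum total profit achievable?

This is a bounded integer knapsack.
3×Z and 4×P: cost 31 ≤ 34, profit 3·8 + 4·10 = 64.
4×Z and 3×P: cost 32 ≤ 34, profit 4·8 + 3·10 = 62.
Best is 64.

64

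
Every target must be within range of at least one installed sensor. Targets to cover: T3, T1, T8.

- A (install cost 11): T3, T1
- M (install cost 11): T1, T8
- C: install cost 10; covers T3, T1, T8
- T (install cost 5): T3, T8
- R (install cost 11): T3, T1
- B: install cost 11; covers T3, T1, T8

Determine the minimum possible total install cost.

The greedy cost-per-new-target heuristic would pick T and C for 15, but a cheaper cover exists.
C alone covers T3, T1, T8 — every target.
Total install cost: 10.
No cover costs less than 10.

10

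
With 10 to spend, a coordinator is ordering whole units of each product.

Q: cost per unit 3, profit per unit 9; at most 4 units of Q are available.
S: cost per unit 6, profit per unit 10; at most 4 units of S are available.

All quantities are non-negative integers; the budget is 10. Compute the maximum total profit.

1×Q and 1×S: cost 9 ≤ 10, profit 1·9 + 1·10 = 19.
3×Q: cost 9 ≤ 10, profit 3·9 = 27.
Best is 27.

27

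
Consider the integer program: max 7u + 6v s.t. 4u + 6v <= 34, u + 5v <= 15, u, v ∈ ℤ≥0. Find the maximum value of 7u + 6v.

(u,v)=(8,0): 4·8+6·0=32≤34, 1·8+5·0=8≤15, objective 56.
(u,v)=(7,1): 4·7+6·1=34≤34, 1·7+5·1=12≤15, objective 55.
(u,v)=(7,0): 4·7+6·0=28≤34, 1·7+5·0=7≤15, objective 49.
The best lattice point is (8,0), giving 56.

56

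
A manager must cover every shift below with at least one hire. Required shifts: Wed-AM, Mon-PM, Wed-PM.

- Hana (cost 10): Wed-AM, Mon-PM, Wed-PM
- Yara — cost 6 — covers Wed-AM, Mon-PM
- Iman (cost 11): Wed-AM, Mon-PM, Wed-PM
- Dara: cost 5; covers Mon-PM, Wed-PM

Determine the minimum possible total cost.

The greedy cost-per-new-shift heuristic would pick Dara and Yara for 11, but a cheaper cover exists.
Hana alone covers Wed-AM, Mon-PM, Wed-PM — every shift.
Total cost: 10.
No cover costs less than 10.

10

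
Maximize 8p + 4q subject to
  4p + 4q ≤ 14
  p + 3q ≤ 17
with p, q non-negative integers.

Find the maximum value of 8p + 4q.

(p,q)=(3,0): 4·3+4·0=12≤14, 1·3+3·0=3≤17, objective 24.
(p,q)=(2,1): 4·2+4·1=12≤14, 1·2+3·1=5≤17, objective 20.
(p,q)=(2,0): 4·2+4·0=8≤14, 1·2+3·0=2≤17, objective 16.
Maximum is 24 at (p,q)=(3,0).

24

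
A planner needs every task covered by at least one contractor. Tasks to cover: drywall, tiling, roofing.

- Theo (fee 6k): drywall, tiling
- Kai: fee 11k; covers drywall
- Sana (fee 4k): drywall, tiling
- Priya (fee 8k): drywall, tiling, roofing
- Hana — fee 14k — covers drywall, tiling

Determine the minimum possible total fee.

The greedy cost-per-new-task heuristic would pick Sana and Priya for 12, but a cheaper cover exists.
Priya alone covers drywall, tiling, roofing — every task.
Total fee: 8.
No cover costs less than 8.

8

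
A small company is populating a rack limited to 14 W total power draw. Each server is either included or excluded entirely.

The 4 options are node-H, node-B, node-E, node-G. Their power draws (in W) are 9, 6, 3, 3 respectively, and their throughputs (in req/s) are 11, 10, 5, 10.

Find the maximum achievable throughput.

25

Allowing fractional choices, the relaxed optimum would be about 27.4, but servers are indivisible.
node-H + node-G: power draw 9 + 3 = 12 ≤ 14, throughput 11 + 10 = 21.
node-B + node-E + node-G: power draw 6 + 3 + 3 = 12 ≤ 14, throughput 10 + 5 + 10 = 25.
Best is node-B, node-E, and node-G with total throughput 25.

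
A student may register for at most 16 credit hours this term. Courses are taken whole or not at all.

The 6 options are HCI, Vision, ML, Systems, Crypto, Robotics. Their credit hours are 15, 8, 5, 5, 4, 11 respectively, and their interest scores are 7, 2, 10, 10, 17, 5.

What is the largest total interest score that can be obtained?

37

Take ML, Systems, and Crypto: credit hours 5 + 5 + 4 = 14 ≤ 16, interest score 10 + 10 + 17 = 37.
No other feasible combination does better.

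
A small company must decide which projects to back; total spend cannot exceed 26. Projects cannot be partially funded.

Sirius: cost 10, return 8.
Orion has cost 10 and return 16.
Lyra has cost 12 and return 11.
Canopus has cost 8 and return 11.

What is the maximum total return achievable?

27

Take Orion and Canopus: cost 10 + 8 = 18 ≤ 26, return 16 + 11 = 27.
No feasible combination exceeds this.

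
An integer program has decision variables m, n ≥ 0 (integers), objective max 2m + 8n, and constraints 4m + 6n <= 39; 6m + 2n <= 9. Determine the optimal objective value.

32

(m,n)=(0,4): 4·0+6·4=24≤39, 6·0+2·4=8≤9, objective 32.
(m,n)=(0,3): 4·0+6·3=18≤39, 6·0+2·3=6≤9, objective 24.
The best lattice point is (0,4), giving 32.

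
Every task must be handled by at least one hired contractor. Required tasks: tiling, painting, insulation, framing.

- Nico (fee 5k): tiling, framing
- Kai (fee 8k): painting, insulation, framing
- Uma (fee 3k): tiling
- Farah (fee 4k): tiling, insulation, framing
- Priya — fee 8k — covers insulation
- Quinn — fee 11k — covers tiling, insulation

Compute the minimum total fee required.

11

This is a weighted set-cover instance.
The greedy cost-per-new-task heuristic would pick Farah and Kai for 12, but a cheaper cover exists.
Choose Kai and Uma: together they cover tiling, painting, insulation, framing — every task.
Total fee: 8 + 3 = 11.
No cover costs less than 11.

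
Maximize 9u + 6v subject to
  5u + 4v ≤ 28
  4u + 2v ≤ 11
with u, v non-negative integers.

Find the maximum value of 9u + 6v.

30

Relaxing integrality, the LP optimum is 33.00 at (u,v) = (0, 5.5), which is not an integer point.
(u,v)=(0,5): 5·0+4·5=20≤28, 4·0+2·5=10≤11, objective 30.
(u,v)=(0,4): 5·0+4·4=16≤28, 4·0+2·4=8≤11, objective 24.
Maximum is 30 at (u,v)=(0,5).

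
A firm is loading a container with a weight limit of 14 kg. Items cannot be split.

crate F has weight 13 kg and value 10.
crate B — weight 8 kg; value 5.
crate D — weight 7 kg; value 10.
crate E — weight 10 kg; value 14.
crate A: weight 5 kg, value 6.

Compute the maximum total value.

16

Take crate D and crate A: weight 7 + 5 = 12 ≤ 14, value 10 + 6 = 16.
No other feasible combination does better.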